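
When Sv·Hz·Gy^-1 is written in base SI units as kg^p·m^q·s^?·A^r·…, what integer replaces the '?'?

Sv = m²·s⁻².
Hz = s⁻¹.
Gy = m²·s⁻².
So Gy⁻¹ = m⁻²·s².
Combining: Sv·Hz·Gy⁻¹ = (m²·s⁻²) · s⁻¹ · (m⁻²·s²) = s⁻¹.
The exponent of s is -1.

-1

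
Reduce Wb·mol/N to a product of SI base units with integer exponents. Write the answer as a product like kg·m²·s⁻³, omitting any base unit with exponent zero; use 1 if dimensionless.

m·A⁻¹·mol

Wb = V·s (flux: a volt is a weber per second),
    = kg·m²·s⁻²·A⁻¹.
N = kg·m/s² = kg·m·s⁻² (force = mass × acceleration).
So N⁻¹ = kg⁻¹·m⁻¹·s².
Combining: Wb·N⁻¹·mol = (kg·m²·s⁻²·A⁻¹) · (kg⁻¹·m⁻¹·s²) · mol = m·A⁻¹·mol.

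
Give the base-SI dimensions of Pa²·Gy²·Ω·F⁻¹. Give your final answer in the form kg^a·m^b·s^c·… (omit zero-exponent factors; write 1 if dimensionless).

kg⁴·m⁶·s⁻¹⁵·A⁻⁴

Pa = N/m² (pressure = force per area),
    = kg·m⁻¹·s⁻².
So Pa² = kg²·m⁻²·s⁻⁴.
Gy = J/kg (absorbed dose = energy per mass),
    = m²·s⁻².
So Gy² = m⁴·s⁻⁴.
Ω = V/A (resistance = voltage per current),
    = kg·m²·s⁻³·A⁻².
F = C/V (capacitance = charge per voltage),
    = A·s/(kg·m²·s⁻³·A⁻¹) (substituting C and V),
    = kg⁻¹·m⁻²·s⁴·A².
So F⁻¹ = kg·m²·s⁻⁴·A⁻².
Combining: Pa²·Gy²·Ω·F⁻¹ = (kg²·m⁻²·s⁻⁴) · (m⁴·s⁻⁴) · (kg·m²·s⁻³·A⁻²) · (kg·m²·s⁻⁴·A⁻²) = kg⁴·m⁶·s⁻¹⁵·A⁻⁴.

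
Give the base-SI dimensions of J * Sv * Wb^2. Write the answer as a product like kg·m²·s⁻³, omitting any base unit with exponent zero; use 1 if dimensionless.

J = N·m (work = force × distance),
    = kg·m²·s⁻².
Sv = J/kg (equivalent dose = energy per mass),
    = m²·s⁻².
Wb = V·s (flux: a volt is a weber per second),
    = kg·m²·s⁻²·A⁻¹.
So Wb² = kg²·m⁴·s⁻⁴·A⁻².
Combining: J·Sv·Wb² = (kg·m²·s⁻²) · (m²·s⁻²) · (kg²·m⁴·s⁻⁴·A⁻²) = kg³·m⁸·s⁻⁸·A⁻².

kg³·m⁸·s⁻⁸·A⁻²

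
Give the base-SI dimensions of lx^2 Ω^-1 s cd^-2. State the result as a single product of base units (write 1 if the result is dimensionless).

kg⁻¹·m⁻⁶·s⁴·A²

lx = lm/m² (illuminance = luminous flux per area),
    = m⁻²·cd.
So lx² = m⁻⁴·cd².
Ω = V/A (resistance = voltage per current),
    = kg·m²·s⁻³·A⁻².
So Ω⁻¹ = kg⁻¹·m⁻²·s³·A².
Combining: lx²·Ω⁻¹·s·cd⁻² = (m⁻⁴·cd²) · (kg⁻¹·m⁻²·s³·A²) · s · cd⁻² = kg⁻¹·m⁻⁶·s⁴·A².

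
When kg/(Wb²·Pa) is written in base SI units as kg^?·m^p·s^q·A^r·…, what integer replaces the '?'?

Wb = V·s (flux: a volt is a weber per second),
    = kg·m²·s⁻²·A⁻¹.
So Wb⁻² = kg⁻²·m⁻⁴·s⁴·A².
Pa = N/m² (pressure = force per area),
    = kg·m⁻¹·s⁻².
So Pa⁻¹ = kg⁻¹·m·s².
Combining: Wb⁻²·Pa⁻¹·kg = (kg⁻²·m⁻⁴·s⁴·A²) · (kg⁻¹·m·s²) · kg = kg⁻²·m⁻³·s⁶·A².
The exponent of kg is -2.

-2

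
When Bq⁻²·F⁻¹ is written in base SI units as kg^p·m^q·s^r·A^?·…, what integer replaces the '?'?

-2

Bq = s⁻¹.
So Bq⁻² = s².
F = kg⁻¹·m⁻²·s⁴·A².
So F⁻¹ = kg·m²·s⁻⁴·A⁻².
Combining: Bq⁻²·F⁻¹ = s² · (kg·m²·s⁻⁴·A⁻²) = kg·m²·s⁻²·A⁻².
The exponent of A is -2.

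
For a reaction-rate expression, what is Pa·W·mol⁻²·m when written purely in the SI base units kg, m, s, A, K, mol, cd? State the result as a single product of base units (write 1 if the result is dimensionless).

Pa = N/m² (pressure = force per area),
    = kg·m⁻¹·s⁻².
W = J/s (power = energy per time),
    = kg·m²·s⁻³.
Combining: Pa·W·mol⁻²·m = (kg·m⁻¹·s⁻²) · (kg·m²·s⁻³) · mol⁻² · m = kg²·m²·s⁻⁵·mol⁻².

kg²·m²·s⁻⁵·mol⁻²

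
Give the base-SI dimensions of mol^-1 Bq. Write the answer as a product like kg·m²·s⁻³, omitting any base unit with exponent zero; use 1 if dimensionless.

Bq = 1/s = s⁻¹ (activity is decays per second).
Combining: mol⁻¹·Bq = mol⁻¹ · s⁻¹ = s⁻¹·mol⁻¹.

s⁻¹·mol⁻¹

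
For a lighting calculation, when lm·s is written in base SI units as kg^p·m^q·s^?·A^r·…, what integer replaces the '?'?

1

lm = cd·sr = cd (luminous flux; sr is dimensionless).
Combining: lm·s = cd · s = s·cd.
The exponent of s is 1.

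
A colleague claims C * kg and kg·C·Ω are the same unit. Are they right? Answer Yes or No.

Left side:
  C = s·A.
  Combining: C·kg = (s·A) · kg = kg·s·A.
Right side:
  C = A·s = s·A (charge = current × time).
  Ω = V/A (resistance = voltage per current),
      = kg·m²·s⁻³·A⁻².
  Combining: kg·C·Ω = kg · (s·A) · (kg·m²·s⁻³·A⁻²) = kg²·m²·s⁻²·A⁻¹.
Left is kg·s·A; right is kg²·m²·s⁻²·A⁻¹ — different.

No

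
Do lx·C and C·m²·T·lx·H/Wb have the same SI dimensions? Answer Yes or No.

Left side:
  lx = lm/m² (illuminance = luminous flux per area),
      = m⁻²·cd.
  C = A·s = s·A (charge = current × time).
  Combining: lx·C = (m⁻²·cd) · (s·A) = m⁻²·s·A·cd.
Right side:
  C = A·s = s·A (charge = current × time).
  Wb = V·s (flux: a volt is a weber per second),
      = kg·m²·s⁻²·A⁻¹.
  So Wb⁻¹ = kg⁻¹·m⁻²·s²·A.
  T = Wb/m² (flux density = flux per area),
      = kg·s⁻²·A⁻¹.
  lx = lm/m² (illuminance = luminous flux per area),
      = m⁻²·cd.
  H = Wb/A (inductance = flux per current),
      = kg·m²·s⁻²·A⁻².
  Combining: C·m²·Wb⁻¹·T·lx·H = (s·A) · m² · (kg⁻¹·m⁻²·s²·A) · (kg·s⁻²·A⁻¹) · (m⁻²·cd) · (kg·m²·s⁻²·A⁻²) = kg·s⁻¹·A⁻¹·cd.
Left is m⁻²·s·A·cd; right is kg·s⁻¹·A⁻¹·cd — different.

No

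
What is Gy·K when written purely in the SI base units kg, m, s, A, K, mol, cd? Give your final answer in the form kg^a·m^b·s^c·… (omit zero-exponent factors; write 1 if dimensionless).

Gy = J/kg (absorbed dose = energy per mass),
    = m²·s⁻².
Combining: Gy·K = (m²·s⁻²) · K = m²·s⁻²·K.

m²·s⁻²·K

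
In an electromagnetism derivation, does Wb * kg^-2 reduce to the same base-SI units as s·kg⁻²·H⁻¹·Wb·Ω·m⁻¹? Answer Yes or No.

No

Left side:
  Wb = V·s (flux: a volt is a weber per second),
      = kg·m²·s⁻²·A⁻¹.
  Combining: Wb·kg⁻² = (kg·m²·s⁻²·A⁻¹) · kg⁻² = kg⁻¹·m²·s⁻²·A⁻¹.
Right side:
  H = Wb/A (inductance = flux per current),
      = kg·m²·s⁻²·A⁻².
  So H⁻¹ = kg⁻¹·m⁻²·s²·A².
  Wb = V·s (flux: a volt is a weber per second),
      = kg·m²·s⁻²·A⁻¹.
  Ω = V/A (resistance = voltage per current),
      = kg·m²·s⁻³·A⁻².
  Combining: s·kg⁻²·H⁻¹·Wb·Ω·m⁻¹ = s · kg⁻² · (kg⁻¹·m⁻²·s²·A²) · (kg·m²·s⁻²·A⁻¹) · (kg·m²·s⁻³·A⁻²) · m⁻¹ = kg⁻¹·m·s⁻²·A⁻¹.
Left is kg⁻¹·m²·s⁻²·A⁻¹; right is kg⁻¹·m·s⁻²·A⁻¹ — different.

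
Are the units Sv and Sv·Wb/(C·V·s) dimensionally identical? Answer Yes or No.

Left side:
  Sv = J/kg (equivalent dose = energy per mass),
      = m²·s⁻².
Right side:
  Sv = J/kg (equivalent dose = energy per mass),
      = m²·s⁻².
  Wb = V·s (flux: a volt is a weber per second),
      = kg·m²·s⁻²·A⁻¹.
  C = A·s = s·A (charge = current × time).
  So C⁻¹ = s⁻¹·A⁻¹.
  V = W/A (potential = power per current),
      = kg·m²·s⁻³·A⁻¹.
  So V⁻¹ = kg⁻¹·m⁻²·s³·A.
  Combining: Sv·Wb·C⁻¹·V⁻¹·s⁻¹ = (m²·s⁻²) · (kg·m²·s⁻²·A⁻¹) · (s⁻¹·A⁻¹) · (kg⁻¹·m⁻²·s³·A) · s⁻¹ = m²·s⁻³·A⁻¹.
Left is m²·s⁻²; right is m²·s⁻³·A⁻¹ — different.

No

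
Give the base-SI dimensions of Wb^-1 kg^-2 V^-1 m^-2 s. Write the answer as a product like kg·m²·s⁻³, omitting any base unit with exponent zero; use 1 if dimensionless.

kg⁻⁴·m⁻⁶·s⁶·A²

Wb = V·s (flux: a volt is a weber per second),
    = kg·m²·s⁻²·A⁻¹.
So Wb⁻¹ = kg⁻¹·m⁻²·s²·A.
V = W/A (potential = power per current),
    = kg·m²·s⁻³·A⁻¹.
So V⁻¹ = kg⁻¹·m⁻²·s³·A.
Combining: Wb⁻¹·kg⁻²·V⁻¹·m⁻²·s = (kg⁻¹·m⁻²·s²·A) · kg⁻² · (kg⁻¹·m⁻²·s³·A) · m⁻² · s = kg⁻⁴·m⁻⁶·s⁶·A².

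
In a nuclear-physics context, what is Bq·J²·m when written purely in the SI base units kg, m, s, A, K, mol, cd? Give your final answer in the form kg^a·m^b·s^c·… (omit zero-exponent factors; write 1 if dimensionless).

Bq = s⁻¹.
J = kg·m²·s⁻².
So J² = kg²·m⁴·s⁻⁴.
Combining: Bq·J²·m = s⁻¹ · (kg²·m⁴·s⁻⁴) · m = kg²·m⁵·s⁻⁵.

kg²·m⁵·s⁻⁵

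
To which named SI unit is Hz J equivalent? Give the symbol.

W

Hz = 1/s = s⁻¹ (frequency is cycles per second).
J = N·m (work = force × distance),
    = kg·m²·s⁻².
Combining: Hz·J = s⁻¹ · (kg·m²·s⁻²) = kg·m²·s⁻³.
kg·m²·s⁻³ is the base-SI form of the watt.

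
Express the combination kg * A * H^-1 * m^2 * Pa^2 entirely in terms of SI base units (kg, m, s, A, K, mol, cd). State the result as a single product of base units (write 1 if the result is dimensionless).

H = kg·m²·s⁻²·A⁻².
So H⁻¹ = kg⁻¹·m⁻²·s²·A².
Pa = kg·m⁻¹·s⁻².
So Pa² = kg²·m⁻²·s⁻⁴.
Combining: kg·A·H⁻¹·m²·Pa² = kg · A · (kg⁻¹·m⁻²·s²·A²) · m² · (kg²·m⁻²·s⁻⁴) = kg²·m⁻²·s⁻²·A³.

kg²·m⁻²·s⁻²·A³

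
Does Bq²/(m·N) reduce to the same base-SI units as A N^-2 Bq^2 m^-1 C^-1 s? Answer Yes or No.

No

Left side:
  Bq = 1/s = s⁻¹ (activity is decays per second).
  So Bq² = s⁻².
  N = kg·m/s² = kg·m·s⁻² (force = mass × acceleration).
  So N⁻¹ = kg⁻¹·m⁻¹·s².
  Combining: m⁻¹·Bq²·N⁻¹ = m⁻¹ · s⁻² · (kg⁻¹·m⁻¹·s²) = kg⁻¹·m⁻².
Right side:
  N = kg·m/s² = kg·m·s⁻² (force = mass × acceleration).
  So N⁻² = kg⁻²·m⁻²·s⁴.
  Bq = 1/s = s⁻¹ (activity is decays per second).
  So Bq² = s⁻².
  C = A·s = s·A (charge = current × time).
  So C⁻¹ = s⁻¹·A⁻¹.
  Combining: A·N⁻²·Bq²·m⁻¹·C⁻¹·s = A · (kg⁻²·m⁻²·s⁴) · s⁻² · m⁻¹ · (s⁻¹·A⁻¹) · s = kg⁻²·m⁻³·s².
Left is kg⁻¹·m⁻²; right is kg⁻²·m⁻³·s² — different.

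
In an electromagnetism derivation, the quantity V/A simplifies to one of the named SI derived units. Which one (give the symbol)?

V = W/A (potential = power per current),
    = kg·m²·s⁻³·A⁻¹.
Combining: A⁻¹·V = A⁻¹ · (kg·m²·s⁻³·A⁻¹) = kg·m²·s⁻³·A⁻².
kg·m²·s⁻³·A⁻² is the base-SI form of the ohm.

Ω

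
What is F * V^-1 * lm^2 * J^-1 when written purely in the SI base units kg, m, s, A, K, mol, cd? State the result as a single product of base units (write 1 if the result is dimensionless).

kg⁻³·m⁻⁶·s⁹·A³·cd²

F = C/V (capacitance = charge per voltage),
    = A·s/(kg·m²·s⁻³·A⁻¹) (substituting C and V),
    = kg⁻¹·m⁻²·s⁴·A².
V = W/A (potential = power per current),
    = kg·m²·s⁻³·A⁻¹.
So V⁻¹ = kg⁻¹·m⁻²·s³·A.
lm = cd·sr = cd (luminous flux; sr is dimensionless).
So lm² = cd².
J = N·m (work = force × distance),
    = kg·m²·s⁻².
So J⁻¹ = kg⁻¹·m⁻²·s².
Combining: F·V⁻¹·lm²·J⁻¹ = (kg⁻¹·m⁻²·s⁴·A²) · (kg⁻¹·m⁻²·s³·A) · cd² · (kg⁻¹·m⁻²·s²) = kg⁻³·m⁻⁶·s⁹·A³·cd².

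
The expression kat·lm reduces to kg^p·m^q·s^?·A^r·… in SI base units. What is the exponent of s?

-1

kat = s⁻¹·mol.
lm = cd.
Combining: kat·lm = (s⁻¹·mol) · cd = s⁻¹·mol·cd.
The exponent of s is -1.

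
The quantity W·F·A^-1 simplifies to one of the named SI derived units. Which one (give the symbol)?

C

W = kg·m²·s⁻³.
F = kg⁻¹·m⁻²·s⁴·A².
Combining: W·F·A⁻¹ = (kg·m²·s⁻³) · (kg⁻¹·m⁻²·s⁴·A²) · A⁻¹ = s·A.
s·A is the base-SI form of the coulomb.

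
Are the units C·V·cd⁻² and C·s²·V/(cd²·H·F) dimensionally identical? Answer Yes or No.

Left side:
  C = A·s = s·A (charge = current × time).
  V = W/A (potential = power per current),
      = kg·m²·s⁻³·A⁻¹.
  Combining: C·V·cd⁻² = (s·A) · (kg·m²·s⁻³·A⁻¹) · cd⁻² = kg·m²·s⁻²·cd⁻².
Right side:
  C = s·A.
  H = kg·m²·s⁻²·A⁻².
  So H⁻¹ = kg⁻¹·m⁻²·s²·A².
  V = kg·m²·s⁻³·A⁻¹.
  F = kg⁻¹·m⁻²·s⁴·A².
  So F⁻¹ = kg·m²·s⁻⁴·A⁻².
  Combining: C·cd⁻²·s²·H⁻¹·V·F⁻¹ = (s·A) · cd⁻² · s² · (kg⁻¹·m⁻²·s²·A²) · (kg·m²·s⁻³·A⁻¹) · (kg·m²·s⁻⁴·A⁻²) = kg·m²·s⁻²·cd⁻².
Both reduce to kg·m²·s⁻²·cd⁻².

Yes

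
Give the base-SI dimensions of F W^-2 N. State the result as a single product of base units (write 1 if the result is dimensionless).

F = C/V (capacitance = charge per voltage),
    = A·s/(kg·m²·s⁻³·A⁻¹) (substituting C and V),
    = kg⁻¹·m⁻²·s⁴·A².
W = J/s (power = energy per time),
    = kg·m²·s⁻³.
So W⁻² = kg⁻²·m⁻⁴·s⁶.
N = kg·m/s² = kg·m·s⁻² (force = mass × acceleration).
Combining: F·W⁻²·N = (kg⁻¹·m⁻²·s⁴·A²) · (kg⁻²·m⁻⁴·s⁶) · (kg·m·s⁻²) = kg⁻²·m⁻⁵·s⁸·A².

kg⁻²·m⁻⁵·s⁸·A²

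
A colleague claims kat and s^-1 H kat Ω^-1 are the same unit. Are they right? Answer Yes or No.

Left side:
  kat = mol/s = s⁻¹·mol (catalytic activity).
Right side:
  H = kg·m²·s⁻²·A⁻².
  kat = s⁻¹·mol.
  Ω = kg·m²·s⁻³·A⁻².
  So Ω⁻¹ = kg⁻¹·m⁻²·s³·A².
  Combining: s⁻¹·H·kat·Ω⁻¹ = s⁻¹ · (kg·m²·s⁻²·A⁻²) · (s⁻¹·mol) · (kg⁻¹·m⁻²·s³·A²) = s⁻¹·mol.
Both reduce to s⁻¹·mol.

Yes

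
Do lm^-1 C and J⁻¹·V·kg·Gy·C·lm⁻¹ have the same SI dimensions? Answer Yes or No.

No

Left side:
  lm = cd·sr = cd (luminous flux; sr is dimensionless).
  So lm⁻¹ = cd⁻¹.
  C = A·s = s·A (charge = current × time).
  Combining: lm⁻¹·C = cd⁻¹ · (s·A) = s·A·cd⁻¹.
Right side:
  J = kg·m²·s⁻².
  So J⁻¹ = kg⁻¹·m⁻²·s².
  V = kg·m²·s⁻³·A⁻¹.
  Gy = m²·s⁻².
  C = s·A.
  lm = cd.
  So lm⁻¹ = cd⁻¹.
  Combining: J⁻¹·V·kg·Gy·C·lm⁻¹ = (kg⁻¹·m⁻²·s²) · (kg·m²·s⁻³·A⁻¹) · kg · (m²·s⁻²) · (s·A) · cd⁻¹ = kg·m²·s⁻²·cd⁻¹.
Left is s·A·cd⁻¹; right is kg·m²·s⁻²·cd⁻¹ — different.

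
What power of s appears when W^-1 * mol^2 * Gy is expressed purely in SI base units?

W = J/s (power = energy per time),
    = kg·m²·s⁻³.
So W⁻¹ = kg⁻¹·m⁻²·s³.
Gy = J/kg (absorbed dose = energy per mass),
    = m²·s⁻².
Combining: W⁻¹·mol²·Gy = (kg⁻¹·m⁻²·s³) · mol² · (m²·s⁻²) = kg⁻¹·s·mol².
The exponent of s is 1.

1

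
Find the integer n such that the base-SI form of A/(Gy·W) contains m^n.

Gy = m²·s⁻².
So Gy⁻¹ = m⁻²·s².
W = kg·m²·s⁻³.
So W⁻¹ = kg⁻¹·m⁻²·s³.
Combining: A·Gy⁻¹·W⁻¹ = A · (m⁻²·s²) · (kg⁻¹·m⁻²·s³) = kg⁻¹·m⁻⁴·s⁵·A.
The exponent of m is -4.

-4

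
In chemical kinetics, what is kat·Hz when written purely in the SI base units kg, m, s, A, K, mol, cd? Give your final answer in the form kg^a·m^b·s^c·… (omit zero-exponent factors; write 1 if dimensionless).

kat = s⁻¹·mol.
Hz = s⁻¹.
Combining: kat·Hz = (s⁻¹·mol) · s⁻¹ = s⁻²·mol.

s⁻²·mol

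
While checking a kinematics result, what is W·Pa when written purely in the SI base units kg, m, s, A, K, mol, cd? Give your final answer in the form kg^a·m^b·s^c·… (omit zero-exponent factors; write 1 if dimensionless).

kg²·m·s⁻⁵

W = J/s (power = energy per time),
    = kg·m²·s⁻³.
Pa = N/m² (pressure = force per area),
    = kg·m⁻¹·s⁻².
Combining: W·Pa = (kg·m²·s⁻³) · (kg·m⁻¹·s⁻²) = kg²·m·s⁻⁵.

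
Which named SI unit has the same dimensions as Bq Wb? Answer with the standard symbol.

Bq = s⁻¹.
Wb = kg·m²·s⁻²·A⁻¹.
Combining: Bq·Wb = s⁻¹ · (kg·m²·s⁻²·A⁻¹) = kg·m²·s⁻³·A⁻¹.
kg·m²·s⁻³·A⁻¹ is the base-SI form of the volt.

V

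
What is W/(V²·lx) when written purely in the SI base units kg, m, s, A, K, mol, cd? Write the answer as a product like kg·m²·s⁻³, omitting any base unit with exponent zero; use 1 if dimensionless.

kg⁻¹·s³·A²·cd⁻¹

W = J/s (power = energy per time),
    = kg·m²·s⁻³.
V = W/A (potential = power per current),
    = kg·m²·s⁻³·A⁻¹.
So V⁻² = kg⁻²·m⁻⁴·s⁶·A².
lx = lm/m² (illuminance = luminous flux per area),
    = m⁻²·cd.
So lx⁻¹ = m²·cd⁻¹.
Combining: W·V⁻²·lx⁻¹ = (kg·m²·s⁻³) · (kg⁻²·m⁻⁴·s⁶·A²) · (m²·cd⁻¹) = kg⁻¹·s³·A²·cd⁻¹.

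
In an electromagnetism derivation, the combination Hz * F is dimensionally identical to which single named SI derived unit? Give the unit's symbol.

S

Hz = 1/s = s⁻¹ (frequency is cycles per second).
F = C/V (capacitance = charge per voltage),
    = A·s/(kg·m²·s⁻³·A⁻¹) (substituting C and V),
    = kg⁻¹·m⁻²·s⁴·A².
Combining: Hz·F = s⁻¹ · (kg⁻¹·m⁻²·s⁴·A²) = kg⁻¹·m⁻²·s³·A².
kg⁻¹·m⁻²·s³·A² is the base-SI form of the siemens.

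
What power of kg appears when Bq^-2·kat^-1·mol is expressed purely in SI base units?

0

Bq = s⁻¹.
So Bq⁻² = s².
kat = s⁻¹·mol.
So kat⁻¹ = s·mol⁻¹.
Combining: Bq⁻²·kat⁻¹·mol = s² · (s·mol⁻¹) · mol = s³.
The exponent of kg is 0.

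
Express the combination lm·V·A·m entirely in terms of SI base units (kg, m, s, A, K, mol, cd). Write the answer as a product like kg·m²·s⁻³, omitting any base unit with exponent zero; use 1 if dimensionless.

kg·m³·s⁻³·cd

lm = cd.
V = kg·m²·s⁻³·A⁻¹.
Combining: lm·V·A·m = cd · (kg·m²·s⁻³·A⁻¹) · A · m = kg·m³·s⁻³·cd.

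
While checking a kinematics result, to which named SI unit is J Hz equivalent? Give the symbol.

J = N·m (work = force × distance),
    = kg·m²·s⁻².
Hz = 1/s = s⁻¹ (frequency is cycles per second).
Combining: J·Hz = (kg·m²·s⁻²) · s⁻¹ = kg·m²·s⁻³.
kg·m²·s⁻³ is the base-SI form of the watt.

W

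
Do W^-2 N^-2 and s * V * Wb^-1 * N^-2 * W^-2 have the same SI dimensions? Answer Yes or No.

Yes

Left side:
  W = J/s (power = energy per time),
      = kg·m²·s⁻³.
  So W⁻² = kg⁻²·m⁻⁴·s⁶.
  N = kg·m/s² = kg·m·s⁻² (force = mass × acceleration).
  So N⁻² = kg⁻²·m⁻²·s⁴.
  Combining: W⁻²·N⁻² = (kg⁻²·m⁻⁴·s⁶) · (kg⁻²·m⁻²·s⁴) = kg⁻⁴·m⁻⁶·s¹⁰.
Right side:
  V = W/A (potential = power per current),
      = kg·m²·s⁻³·A⁻¹.
  Wb = V·s (flux: a volt is a weber per second),
      = kg·m²·s⁻²·A⁻¹.
  So Wb⁻¹ = kg⁻¹·m⁻²·s²·A.
  N = kg·m/s² = kg·m·s⁻² (force = mass × acceleration).
  So N⁻² = kg⁻²·m⁻²·s⁴.
  W = J/s (power = energy per time),
      = kg·m²·s⁻³.
  So W⁻² = kg⁻²·m⁻⁴·s⁶.
  Combining: s·V·Wb⁻¹·N⁻²·W⁻² = s · (kg·m²·s⁻³·A⁻¹) · (kg⁻¹·m⁻²·s²·A) · (kg⁻²·m⁻²·s⁴) · (kg⁻²·m⁻⁴·s⁶) = kg⁻⁴·m⁻⁶·s¹⁰.
Both reduce to kg⁻⁴·m⁻⁶·s¹⁰.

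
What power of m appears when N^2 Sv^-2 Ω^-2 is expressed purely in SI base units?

-6

N = kg·m/s² = kg·m·s⁻² (force = mass × acceleration).
So N² = kg²·m²·s⁻⁴.
Sv = J/kg (equivalent dose = energy per mass),
    = m²·s⁻².
So Sv⁻² = m⁻⁴·s⁴.
Ω = V/A (resistance = voltage per current),
    = kg·m²·s⁻³·A⁻².
So Ω⁻² = kg⁻²·m⁻⁴·s⁶·A⁴.
Combining: N²·Sv⁻²·Ω⁻² = (kg²·m²·s⁻⁴) · (m⁻⁴·s⁴) · (kg⁻²·m⁻⁴·s⁶·A⁴) = m⁻⁶·s⁶·A⁴.
The exponent of m is -6.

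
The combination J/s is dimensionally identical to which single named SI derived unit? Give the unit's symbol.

J = kg·m²·s⁻².
Combining: J·s⁻¹ = (kg·m²·s⁻²) · s⁻¹ = kg·m²·s⁻³.
kg·m²·s⁻³ is the base-SI form of the watt.

W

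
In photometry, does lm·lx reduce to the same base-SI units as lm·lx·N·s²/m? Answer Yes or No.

No

Left side:
  lm = cd·sr = cd (luminous flux; sr is dimensionless).
  lx = lm/m² (illuminance = luminous flux per area),
      = m⁻²·cd.
  Combining: lm·lx = cd · (m⁻²·cd) = m⁻²·cd².
Right side:
  lm = cd.
  lx = m⁻²·cd.
  N = kg·m·s⁻².
  Combining: lm·lx·N·s²·m⁻¹ = cd · (m⁻²·cd) · (kg·m·s⁻²) · s² · m⁻¹ = kg·m⁻²·cd².
Left is m⁻²·cd²; right is kg·m⁻²·cd² — different.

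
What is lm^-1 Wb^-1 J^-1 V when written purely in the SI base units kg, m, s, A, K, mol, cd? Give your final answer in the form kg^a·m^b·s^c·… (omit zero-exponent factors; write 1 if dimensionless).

lm = cd·sr = cd (luminous flux; sr is dimensionless).
So lm⁻¹ = cd⁻¹.
Wb = V·s (flux: a volt is a weber per second),
    = kg·m²·s⁻²·A⁻¹.
So Wb⁻¹ = kg⁻¹·m⁻²·s²·A.
J = N·m (work = force × distance),
    = kg·m²·s⁻².
So J⁻¹ = kg⁻¹·m⁻²·s².
V = W/A (potential = power per current),
    = kg·m²·s⁻³·A⁻¹.
Combining: lm⁻¹·Wb⁻¹·J⁻¹·V = cd⁻¹ · (kg⁻¹·m⁻²·s²·A) · (kg⁻¹·m⁻²·s²) · (kg·m²·s⁻³·A⁻¹) = kg⁻¹·m⁻²·s·cd⁻¹.

kg⁻¹·m⁻²·s·cd⁻¹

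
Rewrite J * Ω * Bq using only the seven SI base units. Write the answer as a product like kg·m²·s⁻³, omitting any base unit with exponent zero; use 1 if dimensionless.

kg²·m⁴·s⁻⁶·A⁻²

J = kg·m²·s⁻².
Ω = kg·m²·s⁻³·A⁻².
Bq = s⁻¹.
Combining: J·Ω·Bq = (kg·m²·s⁻²) · (kg·m²·s⁻³·A⁻²) · s⁻¹ = kg²·m⁴·s⁻⁶·A⁻².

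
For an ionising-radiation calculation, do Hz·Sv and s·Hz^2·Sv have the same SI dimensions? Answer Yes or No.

Yes

Left side:
  Hz = s⁻¹.
  Sv = m²·s⁻².
  Combining: Hz·Sv = s⁻¹ · (m²·s⁻²) = m²·s⁻³.
Right side:
  Hz = 1/s = s⁻¹ (frequency is cycles per second).
  So Hz² = s⁻².
  Sv = J/kg (equivalent dose = energy per mass),
      = m²·s⁻².
  Combining: s·Hz²·Sv = s · s⁻² · (m²·s⁻²) = m²·s⁻³.
Both reduce to m²·s⁻³.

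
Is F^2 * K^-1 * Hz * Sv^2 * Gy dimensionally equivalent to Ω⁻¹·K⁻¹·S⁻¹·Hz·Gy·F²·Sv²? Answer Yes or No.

Left side:
  F = kg⁻¹·m⁻²·s⁴·A².
  So F² = kg⁻²·m⁻⁴·s⁸·A⁴.
  Hz = s⁻¹.
  Sv = m²·s⁻².
  So Sv² = m⁴·s⁻⁴.
  Gy = m²·s⁻².
  Combining: F²·K⁻¹·Hz·Sv²·Gy = (kg⁻²·m⁻⁴·s⁸·A⁴) · K⁻¹ · s⁻¹ · (m⁴·s⁻⁴) · (m²·s⁻²) = kg⁻²·m²·s·A⁴·K⁻¹.
Right side:
  Ω = V/A (resistance = voltage per current),
      = kg·m²·s⁻³·A⁻².
  So Ω⁻¹ = kg⁻¹·m⁻²·s³·A².
  S = 1/Ω (conductance is reciprocal resistance),
      = kg⁻¹·m⁻²·s³·A².
  So S⁻¹ = kg·m²·s⁻³·A⁻².
  Hz = 1/s = s⁻¹ (frequency is cycles per second).
  Gy = J/kg (absorbed dose = energy per mass),
      = m²·s⁻².
  F = C/V (capacitance = charge per voltage),
      = A·s/(kg·m²·s⁻³·A⁻¹) (substituting C and V),
      = kg⁻¹·m⁻²·s⁴·A².
  So F² = kg⁻²·m⁻⁴·s⁸·A⁴.
  Sv = J/kg (equivalent dose = energy per mass),
      = m²·s⁻².
  So Sv² = m⁴·s⁻⁴.
  Combining: Ω⁻¹·K⁻¹·S⁻¹·Hz·Gy·F²·Sv² = (kg⁻¹·m⁻²·s³·A²) · K⁻¹ · (kg·m²·s⁻³·A⁻²) · s⁻¹ · (m²·s⁻²) · (kg⁻²·m⁻⁴·s⁸·A⁴) · (m⁴·s⁻⁴) = kg⁻²·m²·s·A⁴·K⁻¹.
Both reduce to kg⁻²·m²·s·A⁴·K⁻¹.

Yes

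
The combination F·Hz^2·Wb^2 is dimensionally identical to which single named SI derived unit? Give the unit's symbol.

J

F = C/V (capacitance = charge per voltage),
    = A·s/(kg·m²·s⁻³·A⁻¹) (substituting C and V),
    = kg⁻¹·m⁻²·s⁴·A².
Hz = 1/s = s⁻¹ (frequency is cycles per second).
So Hz² = s⁻².
Wb = V·s (flux: a volt is a weber per second),
    = kg·m²·s⁻²·A⁻¹.
So Wb² = kg²·m⁴·s⁻⁴·A⁻².
Combining: F·Hz²·Wb² = (kg⁻¹·m⁻²·s⁴·A²) · s⁻² · (kg²·m⁴·s⁻⁴·A⁻²) = kg·m²·s⁻².
kg·m²·s⁻² is the base-SI form of the joule.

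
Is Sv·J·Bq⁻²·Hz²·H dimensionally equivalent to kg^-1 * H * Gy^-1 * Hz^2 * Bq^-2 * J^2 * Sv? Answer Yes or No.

Left side:
  Sv = m²·s⁻².
  J = kg·m²·s⁻².
  Bq = s⁻¹.
  So Bq⁻² = s².
  Hz = s⁻¹.
  So Hz² = s⁻².
  H = kg·m²·s⁻²·A⁻².
  Combining: Sv·J·Bq⁻²·Hz²·H = (m²·s⁻²) · (kg·m²·s⁻²) · s² · s⁻² · (kg·m²·s⁻²·A⁻²) = kg²·m⁶·s⁻⁶·A⁻².
Right side:
  H = kg·m²·s⁻²·A⁻².
  Gy = m²·s⁻².
  So Gy⁻¹ = m⁻²·s².
  Hz = s⁻¹.
  So Hz² = s⁻².
  Bq = s⁻¹.
  So Bq⁻² = s².
  J = kg·m²·s⁻².
  So J² = kg²·m⁴·s⁻⁴.
  Sv = m²·s⁻².
  Combining: kg⁻¹·H·Gy⁻¹·Hz²·Bq⁻²·J²·Sv = kg⁻¹ · (kg·m²·s⁻²·A⁻²) · (m⁻²·s²) · s⁻² · s² · (kg²·m⁴·s⁻⁴) · (m²·s⁻²) = kg²·m⁶·s⁻⁶·A⁻².
Both reduce to kg²·m⁶·s⁻⁶·A⁻².

Yes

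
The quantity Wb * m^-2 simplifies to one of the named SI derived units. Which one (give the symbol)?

T

Wb = kg·m²·s⁻²·A⁻¹.
Combining: Wb·m⁻² = (kg·m²·s⁻²·A⁻¹) · m⁻² = kg·s⁻²·A⁻¹.
kg·s⁻²·A⁻¹ is the base-SI form of the tesla.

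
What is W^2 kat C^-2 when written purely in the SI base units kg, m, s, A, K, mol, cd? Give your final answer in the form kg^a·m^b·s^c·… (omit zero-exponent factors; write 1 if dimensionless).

kg²·m⁴·s⁻⁹·A⁻²·mol

W = J/s (power = energy per time),
    = kg·m²·s⁻³.
So W² = kg²·m⁴·s⁻⁶.
kat = mol/s = s⁻¹·mol (catalytic activity).
C = A·s = s·A (charge = current × time).
So C⁻² = s⁻²·A⁻².
Combining: W²·kat·C⁻² = (kg²·m⁴·s⁻⁶) · (s⁻¹·mol) · (s⁻²·A⁻²) = kg²·m⁴·s⁻⁹·A⁻²·mol.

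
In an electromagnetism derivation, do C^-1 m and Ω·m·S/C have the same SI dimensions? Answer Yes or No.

Left side:
  C = s·A.
  So C⁻¹ = s⁻¹·A⁻¹.
  Combining: C⁻¹·m = (s⁻¹·A⁻¹) · m = m·s⁻¹·A⁻¹.
Right side:
  Ω = V/A (resistance = voltage per current),
      = kg·m²·s⁻³·A⁻².
  C = A·s = s·A (charge = current × time).
  So C⁻¹ = s⁻¹·A⁻¹.
  S = 1/Ω (conductance is reciprocal resistance),
      = kg⁻¹·m⁻²·s³·A².
  Combining: Ω·C⁻¹·m·S = (kg·m²·s⁻³·A⁻²) · (s⁻¹·A⁻¹) · m · (kg⁻¹·m⁻²·s³·A²) = m·s⁻¹·A⁻¹.
Both reduce to m·s⁻¹·A⁻¹.

Yes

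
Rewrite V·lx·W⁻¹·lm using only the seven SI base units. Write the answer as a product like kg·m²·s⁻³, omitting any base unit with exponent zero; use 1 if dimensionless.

V = kg·m²·s⁻³·A⁻¹.
lx = m⁻²·cd.
W = kg·m²·s⁻³.
So W⁻¹ = kg⁻¹·m⁻²·s³.
lm = cd.
Combining: V·lx·W⁻¹·lm = (kg·m²·s⁻³·A⁻¹) · (m⁻²·cd) · (kg⁻¹·m⁻²·s³) · cd = m⁻²·A⁻¹·cd².

m⁻²·A⁻¹·cd²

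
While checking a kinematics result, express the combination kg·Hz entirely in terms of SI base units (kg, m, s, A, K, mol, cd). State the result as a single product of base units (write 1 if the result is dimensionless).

Hz = s⁻¹.
Combining: kg·Hz = kg · s⁻¹ = kg·s⁻¹.

kg·s⁻¹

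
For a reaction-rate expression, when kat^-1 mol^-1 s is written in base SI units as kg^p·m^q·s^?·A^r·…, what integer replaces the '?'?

2

kat = s⁻¹·mol.
So kat⁻¹ = s·mol⁻¹.
Combining: kat⁻¹·mol⁻¹·s = (s·mol⁻¹) · mol⁻¹ · s = s²·mol⁻².
The exponent of s is 2.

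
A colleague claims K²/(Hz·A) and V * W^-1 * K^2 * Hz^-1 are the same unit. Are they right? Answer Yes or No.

Yes

Left side:
  Hz = s⁻¹.
  So Hz⁻¹ = s.
  Combining: K²·Hz⁻¹·A⁻¹ = K² · s · A⁻¹ = s·A⁻¹·K².
Right side:
  V = W/A (potential = power per current),
      = kg·m²·s⁻³·A⁻¹.
  W = J/s (power = energy per time),
      = kg·m²·s⁻³.
  So W⁻¹ = kg⁻¹·m⁻²·s³.
  Hz = 1/s = s⁻¹ (frequency is cycles per second).
  So Hz⁻¹ = s.
  Combining: V·W⁻¹·K²·Hz⁻¹ = (kg·m²·s⁻³·A⁻¹) · (kg⁻¹·m⁻²·s³) · K² · s = s·A⁻¹·K².
Both reduce to s·A⁻¹·K².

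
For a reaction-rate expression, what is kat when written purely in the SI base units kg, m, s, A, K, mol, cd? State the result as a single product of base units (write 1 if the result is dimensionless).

kat = s⁻¹·mol.

s⁻¹·mol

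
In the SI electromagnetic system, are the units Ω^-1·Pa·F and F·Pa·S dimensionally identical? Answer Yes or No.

Yes

Left side:
  Ω = kg·m²·s⁻³·A⁻².
  So Ω⁻¹ = kg⁻¹·m⁻²·s³·A².
  Pa = kg·m⁻¹·s⁻².
  F = kg⁻¹·m⁻²·s⁴·A².
  Combining: Ω⁻¹·Pa·F = (kg⁻¹·m⁻²·s³·A²) · (kg·m⁻¹·s⁻²) · (kg⁻¹·m⁻²·s⁴·A²) = kg⁻¹·m⁻⁵·s⁵·A⁴.
Right side:
  F = kg⁻¹·m⁻²·s⁴·A².
  Pa = kg·m⁻¹·s⁻².
  S = kg⁻¹·m⁻²·s³·A².
  Combining: F·Pa·S = (kg⁻¹·m⁻²·s⁴·A²) · (kg·m⁻¹·s⁻²) · (kg⁻¹·m⁻²·s³·A²) = kg⁻¹·m⁻⁵·s⁵·A⁴.
Both reduce to kg⁻¹·m⁻⁵·s⁵·A⁴.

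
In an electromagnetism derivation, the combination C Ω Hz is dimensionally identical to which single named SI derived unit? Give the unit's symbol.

V

C = A·s = s·A (charge = current × time).
Ω = V/A (resistance = voltage per current),
    = kg·m²·s⁻³·A⁻².
Hz = 1/s = s⁻¹ (frequency is cycles per second).
Combining: C·Ω·Hz = (s·A) · (kg·m²·s⁻³·A⁻²) · s⁻¹ = kg·m²·s⁻³·A⁻¹.
kg·m²·s⁻³·A⁻¹ is the base-SI form of the volt.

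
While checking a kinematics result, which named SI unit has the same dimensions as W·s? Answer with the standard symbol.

J

W = J/s (power = energy per time),
    = kg·m²·s⁻³.
Combining: W·s = (kg·m²·s⁻³) · s = kg·m²·s⁻².
kg·m²·s⁻² is the base-SI form of the joule.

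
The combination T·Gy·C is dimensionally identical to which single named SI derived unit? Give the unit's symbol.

T = Wb/m² (flux density = flux per area),
    = kg·s⁻²·A⁻¹.
Gy = J/kg (absorbed dose = energy per mass),
    = m²·s⁻².
C = A·s = s·A (charge = current × time).
Combining: T·Gy·C = (kg·s⁻²·A⁻¹) · (m²·s⁻²) · (s·A) = kg·m²·s⁻³.
kg·m²·s⁻³ is the base-SI form of the watt.

W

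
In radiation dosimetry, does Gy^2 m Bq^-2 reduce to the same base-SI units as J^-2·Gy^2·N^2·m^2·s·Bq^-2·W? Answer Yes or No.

No

Left side:
  Gy = m²·s⁻².
  So Gy² = m⁴·s⁻⁴.
  Bq = s⁻¹.
  So Bq⁻² = s².
  Combining: Gy²·m·Bq⁻² = (m⁴·s⁻⁴) · m · s² = m⁵·s⁻².
Right side:
  J = N·m (work = force × distance),
      = kg·m²·s⁻².
  So J⁻² = kg⁻²·m⁻⁴·s⁴.
  Gy = J/kg (absorbed dose = energy per mass),
      = m²·s⁻².
  So Gy² = m⁴·s⁻⁴.
  N = kg·m/s² = kg·m·s⁻² (force = mass × acceleration).
  So N² = kg²·m²·s⁻⁴.
  Bq = 1/s = s⁻¹ (activity is decays per second).
  So Bq⁻² = s².
  W = J/s (power = energy per time),
      = kg·m²·s⁻³.
  Combining: J⁻²·Gy²·N²·m²·s·Bq⁻²·W = (kg⁻²·m⁻⁴·s⁴) · (m⁴·s⁻⁴) · (kg²·m²·s⁻⁴) · m² · s · s² · (kg·m²·s⁻³) = kg·m⁶·s⁻⁴.
Left is m⁵·s⁻²; right is kg·m⁶·s⁻⁴ — different.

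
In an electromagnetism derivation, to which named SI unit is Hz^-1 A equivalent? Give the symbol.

Hz = 1/s = s⁻¹ (frequency is cycles per second).
So Hz⁻¹ = s.
Combining: Hz⁻¹·A = s · A = s·A.
s·A is the base-SI form of the coulomb.

C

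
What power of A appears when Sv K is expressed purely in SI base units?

0

Sv = J/kg (equivalent dose = energy per mass),
    = m²·s⁻².
Combining: Sv·K = (m²·s⁻²) · K = m²·s⁻²·K.
The exponent of A is 0.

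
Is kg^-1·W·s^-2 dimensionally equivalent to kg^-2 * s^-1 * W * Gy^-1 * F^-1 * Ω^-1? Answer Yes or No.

Left side:
  W = J/s (power = energy per time),
      = kg·m²·s⁻³.
  Combining: kg⁻¹·W·s⁻² = kg⁻¹ · (kg·m²·s⁻³) · s⁻² = m²·s⁻⁵.
Right side:
  W = kg·m²·s⁻³.
  Gy = m²·s⁻².
  So Gy⁻¹ = m⁻²·s².
  F = kg⁻¹·m⁻²·s⁴·A².
  So F⁻¹ = kg·m²·s⁻⁴·A⁻².
  Ω = kg·m²·s⁻³·A⁻².
  So Ω⁻¹ = kg⁻¹·m⁻²·s³·A².
  Combining: kg⁻²·s⁻¹·W·Gy⁻¹·F⁻¹·Ω⁻¹ = kg⁻² · s⁻¹ · (kg·m²·s⁻³) · (m⁻²·s²) · (kg·m²·s⁻⁴·A⁻²) · (kg⁻¹·m⁻²·s³·A²) = kg⁻¹·s⁻³.
Left is m²·s⁻⁵; right is kg⁻¹·s⁻³ — different.

No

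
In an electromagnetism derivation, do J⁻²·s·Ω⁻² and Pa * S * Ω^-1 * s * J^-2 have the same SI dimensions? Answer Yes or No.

No

Left side:
  J = kg·m²·s⁻².
  So J⁻² = kg⁻²·m⁻⁴·s⁴.
  Ω = kg·m²·s⁻³·A⁻².
  So Ω⁻² = kg⁻²·m⁻⁴·s⁶·A⁴.
  Combining: J⁻²·s·Ω⁻² = (kg⁻²·m⁻⁴·s⁴) · s · (kg⁻²·m⁻⁴·s⁶·A⁴) = kg⁻⁴·m⁻⁸·s¹¹·A⁴.
Right side:
  Pa = kg·m⁻¹·s⁻².
  S = kg⁻¹·m⁻²·s³·A².
  Ω = kg·m²·s⁻³·A⁻².
  So Ω⁻¹ = kg⁻¹·m⁻²·s³·A².
  J = kg·m²·s⁻².
  So J⁻² = kg⁻²·m⁻⁴·s⁴.
  Combining: Pa·S·Ω⁻¹·s·J⁻² = (kg·m⁻¹·s⁻²) · (kg⁻¹·m⁻²·s³·A²) · (kg⁻¹·m⁻²·s³·A²) · s · (kg⁻²·m⁻⁴·s⁴) = kg⁻³·m⁻⁹·s⁹·A⁴.
Left is kg⁻⁴·m⁻⁸·s¹¹·A⁴; right is kg⁻³·m⁻⁹·s⁹·A⁴ — different.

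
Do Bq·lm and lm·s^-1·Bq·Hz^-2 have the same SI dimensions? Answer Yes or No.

Left side:
  Bq = 1/s = s⁻¹ (activity is decays per second).
  lm = cd·sr = cd (luminous flux; sr is dimensionless).
  Combining: Bq·lm = s⁻¹ · cd = s⁻¹·cd.
Right side:
  lm = cd·sr = cd (luminous flux; sr is dimensionless).
  Bq = 1/s = s⁻¹ (activity is decays per second).
  Hz = 1/s = s⁻¹ (frequency is cycles per second).
  So Hz⁻² = s².
  Combining: lm·s⁻¹·Bq·Hz⁻² = cd · s⁻¹ · s⁻¹ · s² = cd.
Left is s⁻¹·cd; right is cd — different.

No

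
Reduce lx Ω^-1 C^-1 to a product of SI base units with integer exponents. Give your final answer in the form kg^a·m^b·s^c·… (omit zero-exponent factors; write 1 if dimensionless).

lx = m⁻²·cd.
Ω = kg·m²·s⁻³·A⁻².
So Ω⁻¹ = kg⁻¹·m⁻²·s³·A².
C = s·A.
So C⁻¹ = s⁻¹·A⁻¹.
Combining: lx·Ω⁻¹·C⁻¹ = (m⁻²·cd) · (kg⁻¹·m⁻²·s³·A²) · (s⁻¹·A⁻¹) = kg⁻¹·m⁻⁴·s²·A·cd.

kg⁻¹·m⁻⁴·s²·A·cd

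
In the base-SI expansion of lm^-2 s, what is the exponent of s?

1

lm = cd.
So lm⁻² = cd⁻².
Combining: lm⁻²·s = cd⁻² · s = s·cd⁻².
The exponent of s is 1.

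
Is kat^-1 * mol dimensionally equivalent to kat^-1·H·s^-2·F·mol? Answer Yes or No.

Left side:
  kat = s⁻¹·mol.
  So kat⁻¹ = s·mol⁻¹.
  Combining: kat⁻¹·mol = (s·mol⁻¹) · mol = s.
Right side:
  kat = mol/s = s⁻¹·mol (catalytic activity).
  So kat⁻¹ = s·mol⁻¹.
  H = Wb/A (inductance = flux per current),
      = kg·m²·s⁻²·A⁻².
  F = C/V (capacitance = charge per voltage),
      = A·s/(kg·m²·s⁻³·A⁻¹) (substituting C and V),
      = kg⁻¹·m⁻²·s⁴·A².
  Combining: kat⁻¹·H·s⁻²·F·mol = (s·mol⁻¹) · (kg·m²·s⁻²·A⁻²) · s⁻² · (kg⁻¹·m⁻²·s⁴·A²) · mol = s.
Both reduce to s.

Yes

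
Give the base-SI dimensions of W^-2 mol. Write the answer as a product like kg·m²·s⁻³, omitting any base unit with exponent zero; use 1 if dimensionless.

W = J/s (power = energy per time),
    = kg·m²·s⁻³.
So W⁻² = kg⁻²·m⁻⁴·s⁶.
Combining: W⁻²·mol = (kg⁻²·m⁻⁴·s⁶) · mol = kg⁻²·m⁻⁴·s⁶·mol.

kg⁻²·m⁻⁴·s⁶·mol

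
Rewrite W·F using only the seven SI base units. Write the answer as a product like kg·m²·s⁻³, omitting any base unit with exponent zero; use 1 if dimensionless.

W = J/s (power = energy per time),
    = kg·m²·s⁻³.
F = C/V (capacitance = charge per voltage),
    = A·s/(kg·m²·s⁻³·A⁻¹) (substituting C and V),
    = kg⁻¹·m⁻²·s⁴·A².
Combining: W·F = (kg·m²·s⁻³) · (kg⁻¹·m⁻²·s⁴·A²) = s·A².

s·A²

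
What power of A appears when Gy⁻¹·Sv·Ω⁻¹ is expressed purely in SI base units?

Gy = J/kg (absorbed dose = energy per mass),
    = m²·s⁻².
So Gy⁻¹ = m⁻²·s².
Sv = J/kg (equivalent dose = energy per mass),
    = m²·s⁻².
Ω = V/A (resistance = voltage per current),
    = kg·m²·s⁻³·A⁻².
So Ω⁻¹ = kg⁻¹·m⁻²·s³·A².
Combining: Gy⁻¹·Sv·Ω⁻¹ = (m⁻²·s²) · (m²·s⁻²) · (kg⁻¹·m⁻²·s³·A²) = kg⁻¹·m⁻²·s³·A².
The exponent of A is 2.

2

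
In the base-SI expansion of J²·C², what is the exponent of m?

J = N·m (work = force × distance),
    = kg·m²·s⁻².
So J² = kg²·m⁴·s⁻⁴.
C = A·s = s·A (charge = current × time).
So C² = s²·A².
Combining: J²·C² = (kg²·m⁴·s⁻⁴) · (s²·A²) = kg²·m⁴·s⁻²·A².
The exponent of m is 4.

4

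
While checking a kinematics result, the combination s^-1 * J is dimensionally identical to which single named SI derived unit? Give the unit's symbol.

W

J = N·m (work = force × distance),
    = kg·m²·s⁻².
Combining: s⁻¹·J = s⁻¹ · (kg·m²·s⁻²) = kg·m²·s⁻³.
kg·m²·s⁻³ is the base-SI form of the watt.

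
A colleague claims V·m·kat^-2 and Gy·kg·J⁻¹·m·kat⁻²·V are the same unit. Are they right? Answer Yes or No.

Left side:
  V = kg·m²·s⁻³·A⁻¹.
  kat = s⁻¹·mol.
  So kat⁻² = s²·mol⁻².
  Combining: V·m·kat⁻² = (kg·m²·s⁻³·A⁻¹) · m · (s²·mol⁻²) = kg·m³·s⁻¹·A⁻¹·mol⁻².
Right side:
  Gy = m²·s⁻².
  J = kg·m²·s⁻².
  So J⁻¹ = kg⁻¹·m⁻²·s².
  kat = s⁻¹·mol.
  So kat⁻² = s²·mol⁻².
  V = kg·m²·s⁻³·A⁻¹.
  Combining: Gy·kg·J⁻¹·m·kat⁻²·V = (m²·s⁻²) · kg · (kg⁻¹·m⁻²·s²) · m · (s²·mol⁻²) · (kg·m²·s⁻³·A⁻¹) = kg·m³·s⁻¹·A⁻¹·mol⁻².
Both reduce to kg·m³·s⁻¹·A⁻¹·mol⁻².

Yes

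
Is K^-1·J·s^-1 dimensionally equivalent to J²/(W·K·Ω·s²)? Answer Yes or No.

Left side:
  J = kg·m²·s⁻².
  Combining: K⁻¹·J·s⁻¹ = K⁻¹ · (kg·m²·s⁻²) · s⁻¹ = kg·m²·s⁻³·K⁻¹.
Right side:
  W = J/s (power = energy per time),
      = kg·m²·s⁻³.
  So W⁻¹ = kg⁻¹·m⁻²·s³.
  J = N·m (work = force × distance),
      = kg·m²·s⁻².
  So J² = kg²·m⁴·s⁻⁴.
  Ω = V/A (resistance = voltage per current),
      = kg·m²·s⁻³·A⁻².
  So Ω⁻¹ = kg⁻¹·m⁻²·s³·A².
  Combining: W⁻¹·K⁻¹·J²·Ω⁻¹·s⁻² = (kg⁻¹·m⁻²·s³) · K⁻¹ · (kg²·m⁴·s⁻⁴) · (kg⁻¹·m⁻²·s³·A²) · s⁻² = A²·K⁻¹.
Left is kg·m²·s⁻³·K⁻¹; right is A²·K⁻¹ — different.

No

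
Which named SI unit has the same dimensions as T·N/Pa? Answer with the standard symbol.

T = Wb/m² (flux density = flux per area),
    = kg·s⁻²·A⁻¹.
Pa = N/m² (pressure = force per area),
    = kg·m⁻¹·s⁻².
So Pa⁻¹ = kg⁻¹·m·s².
N = kg·m/s² = kg·m·s⁻² (force = mass × acceleration).
Combining: T·Pa⁻¹·N = (kg·s⁻²·A⁻¹) · (kg⁻¹·m·s²) · (kg·m·s⁻²) = kg·m²·s⁻²·A⁻¹.
kg·m²·s⁻²·A⁻¹ is the base-SI form of the weber.

Wb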